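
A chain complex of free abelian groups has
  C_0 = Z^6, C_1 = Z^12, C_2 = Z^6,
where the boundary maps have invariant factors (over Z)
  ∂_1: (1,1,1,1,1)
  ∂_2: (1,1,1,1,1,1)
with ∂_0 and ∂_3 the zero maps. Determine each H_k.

H_0 ≅ Z,  H_1 ≅ Z,  H_2 = 0.

H_0: b_0 = 6 − 0 − 5 = 1; torsion from ∂_1 factors > 1: none. So H_0 ≅ Z.
H_1: b_1 = 12 − 5 − 6 = 1; torsion from ∂_2 factors > 1: none. So H_1 ≅ Z.
H_2: b_2 = 6 − 6 − 0 = 0; torsion from ∂_3 factors > 1: none. So H_2 ≅ 0.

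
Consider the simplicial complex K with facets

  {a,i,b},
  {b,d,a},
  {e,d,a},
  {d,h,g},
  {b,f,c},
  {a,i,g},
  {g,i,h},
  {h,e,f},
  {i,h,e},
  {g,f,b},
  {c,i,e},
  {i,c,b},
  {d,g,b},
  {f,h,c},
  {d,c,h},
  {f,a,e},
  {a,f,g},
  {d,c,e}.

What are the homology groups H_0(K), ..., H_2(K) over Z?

Fix the vertex order a < b < c < d < e < f < g < h < i and write every simplex with vertices in increasing order. Then dim K = 2 and the simplices of K are:

  0-simplices (9): a, b, c, d, e, f, g, h, i
  1-simplices (27): ab, ad, ae, af, ag, ai, bc, bd, bf, bg, bi, cd, ce, cf, ch, ci, de, dg, dh, ef, eh, ei, fg, fh, gh, gi, hi
  2-simplices (18): abd, abi, ade, aef, afg, agi, bcf, bci, bdg, bfg, cde, cdh, cei, cfh, dgh, efh, ehi, ghi

so the chain groups are C_0 ≅ Z^9, C_1 ≅ Z^27, C_2 ≅ Z^18.

The boundary map ∂_1: C_1 → C_0 sends each edge [p,q] (with p < q) to q − p. For instance
  ∂bi = i − b.
The resulting 9×27 matrix has rank 8, and its Smith normal form has invariant factors (1,1,1,1,1,1,1,1).

The boundary map ∂_2: C_2 → C_1 maps a triangle to the signed sum of its edges. For instance
  ∂afg = fg − ag + af,
  ∂cdh = dh − ch + cd.
The 27×18 boundary matrix has rank 18 and Smith normal form diag(1,1,1,1,1,1,1,1,1,1,1,1,1,1,1,1,1,2).

Reading off H_k = ker ∂_k / im ∂_{k+1}:

  H_0: rank C_0 − rank ∂_1 = 9 − 8 = 1, and the invariant factors of ∂_1 are all 1, so H_0 = Z.
  H_1: rank ker ∂_1 − rank ∂_2 = (27 − 8) − 18 = 1, and ∂_2 has invariant factor 2 > 1, so H_1 = Z ⊕ Z/2Z.
  H_2: rank ker ∂_2 − rank ∂_3 = (18 − 18) − 0 = 0, and there is no ∂_3, so H_2 = 0.

As a check, the Euler characteristic is 9 − 27 + 18 = 0, which agrees with 1 − 1 + 0 = 0.
(K is a triangulation of the Klein bottle.)

H_0 = Z,  H_1 = Z ⊕ Z/2Z,  H_2 = 0.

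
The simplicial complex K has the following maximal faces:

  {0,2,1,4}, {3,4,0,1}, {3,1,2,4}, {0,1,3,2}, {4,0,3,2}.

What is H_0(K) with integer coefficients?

H_0 = Z.

Fix the vertex order 0 < 1 < 2 < 3 < 4 and write every simplex with vertices in increasing order. Then dim K = 3 and the simplices of K are:

  0-simplices (5): [0], [1], [2], [3], [4]
  1-simplices (10): [0,1], [0,2], [0,3], [0,4], [1,2], [1,3], [1,4], [2,3], [2,4], [3,4]
  2-simplices (10): [0,1,2], [0,1,3], [0,1,4], [0,2,3], [0,2,4], [0,3,4], [1,2,3], [1,2,4], [1,3,4], [2,3,4]
  3-simplices (5): [0,1,2,3], [0,1,2,4], [0,1,3,4], [0,2,3,4], [1,2,3,4]

giving chain groups C_0 ≅ Z^5, C_1 ≅ Z^10, C_2 ≅ Z^10, C_3 ≅ Z^5.

∂_1: C_1 → C_0 maps an edge to its endpoints' difference, ∂[p,q] = q − p.
The resulting 5×10 matrix has rank 4, and its Smith normal form has invariant factors (1,1,1,1).

Boundary ∂_2: C_2 → C_1 acts by ∂[p,q,r] = [q,r] − [p,r] + [p,q]. For instance
  ∂[0,3,4] = [3,4] − [0,4] + [0,3],
  ∂[2,3,4] = [3,4] − [2,4] + [2,3].
The resulting 10×10 matrix has rank 6, and its Smith normal form has invariant factors (1,1,1,1,1,1).

The boundary map ∂_3: C_3 → C_2 sends each 3-simplex σ to the alternating sum Σ_i (−1)^i (σ with its i-th vertex removed). For instance
  ∂[0,1,2,3] = [1,2,3] − [0,2,3] + [0,1,3] − [0,1,2],
  ∂[0,1,2,4] = [1,2,4] − [0,2,4] + [0,1,4] − [0,1,2].
The 10×5 boundary matrix has rank 4 and Smith normal form diag(1,1,1,1).

Computing H_k = (kernel of ∂_k) / (image of ∂_{k+1}):

  H_0: rank C_0 − rank ∂_1 = 5 − 4 = 1, and the invariant factors of ∂_1 are all 1, so H_0 ≅ Z.

(K is a triangulation of the 3-sphere S^3.)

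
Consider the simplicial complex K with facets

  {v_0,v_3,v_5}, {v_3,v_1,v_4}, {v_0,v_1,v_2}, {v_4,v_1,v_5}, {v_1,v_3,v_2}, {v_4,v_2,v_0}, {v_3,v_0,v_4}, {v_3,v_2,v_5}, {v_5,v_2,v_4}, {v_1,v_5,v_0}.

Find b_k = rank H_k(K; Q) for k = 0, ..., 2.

Fix the vertex order v_0 < v_1 < v_2 < v_3 < v_4 < v_5 and write every simplex with vertices in increasing order. Then dim K = 2 and the simplices of K are:

  0-simplices (6): [v_0], [v_1], [v_2], [v_3], [v_4], [v_5]
  1-simplices (15): (15 of them)
  2-simplices (10): [v_0,v_1,v_2], [v_0,v_1,v_5], [v_0,v_2,v_4], [v_0,v_3,v_4], [v_0,v_3,v_5], [v_1,v_2,v_3], [v_1,v_3,v_4], [v_1,v_4,v_5], [v_2,v_3,v_5], [v_2,v_4,v_5]

Hence C_0 ≅ Z^6, C_1 ≅ Z^15, C_2 ≅ Z^10.

Boundary ∂_1: C_1 → C_0 maps an edge to its endpoints' difference, ∂[p,q] = q − p. For instance
  ∂[v_0,v_3] = [v_3] − [v_0].
As a 6×15 matrix over Z this has rank 5, with invariant factors (1,1,1,1,1).

∂_2: C_2 → C_1 acts by ∂[p,q,r] = [q,r] − [p,r] + [p,q]. For instance
  ∂[v_0,v_2,v_4] = [v_2,v_4] − [v_0,v_4] + [v_0,v_2],
  ∂[v_1,v_2,v_3] = [v_2,v_3] − [v_1,v_3] + [v_1,v_2].
As a 15×10 matrix over Z this has rank 10, with invariant factors (1,1,1,1,1,1,1,1,1,2).

From H_k ≅ ker(∂_k) / im(∂_{k+1}) we obtain:

  H_0: rank C_0 − rank ∂_1 = 6 − 5 = 1, and the invariant factors of ∂_1 are all 1, so H_0 = Z.
  H_1: rank ker ∂_1 − rank ∂_2 = (15 − 5) − 10 = 0, and ∂_2 has invariant factor 2 > 1, so H_1 = Z/2.
  H_2: rank ker ∂_2 − rank ∂_3 = (10 − 10) − 0 = 0, and there is no ∂_3, so H_2 = 0.

As a check, the Euler characteristic is 6 − 15 + 10 = 1, which agrees with 1 − 0 + 0 = 1.

Hence the Betti numbers are b_0 = 1, b_1 = 0, b_2 = 0.

b_0 = 1, b_1 = 0, b_2 = 0.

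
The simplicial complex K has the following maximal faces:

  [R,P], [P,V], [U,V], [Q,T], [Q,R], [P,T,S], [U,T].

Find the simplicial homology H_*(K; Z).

K has 7 vertices, 9 edges, 1 triangle.
rank ∂_0 = 0, rank ∂_1 = 6 ⇒ b_0 = 7 − 0 − 6 = 1; all invariant factors of ∂_1 are 1 so no torsion. So H_0 ≅ Z.
rank ∂_1 = 6, rank ∂_2 = 1 ⇒ b_1 = 9 − 6 − 1 = 2; all invariant factors of ∂_2 are 1 so no torsion. So H_1 ≅ Z^2.
rank ∂_2 = 1, rank ∂_3 = 0 ⇒ b_2 = 1 − 1 − 0 = 0. So H_2 ≅ 0.

H_0 ≅ Z,  H_1 ≅ Z^2,  H_2 = 0.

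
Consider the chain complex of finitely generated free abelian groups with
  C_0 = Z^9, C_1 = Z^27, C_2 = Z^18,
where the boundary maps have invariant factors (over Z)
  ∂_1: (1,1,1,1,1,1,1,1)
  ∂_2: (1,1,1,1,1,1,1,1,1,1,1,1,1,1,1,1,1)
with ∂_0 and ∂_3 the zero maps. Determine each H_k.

H_0 ≅ Z,  H_1 ≅ Z^2,  H_2 ≅ Z.

H_0: b_0 = 9 − 0 − 8 = 1; torsion from ∂_1 factors > 1: none. So H_0 ≅ Z.
H_1: b_1 = 27 − 8 − 17 = 2; torsion from ∂_2 factors > 1: none. So H_1 ≅ Z^2.
H_2: b_2 = 18 − 17 − 0 = 1; torsion from ∂_3 factors > 1: none. So H_2 ≅ Z.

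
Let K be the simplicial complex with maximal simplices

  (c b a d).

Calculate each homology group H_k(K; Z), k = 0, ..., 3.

H_0 = Z,  H_1 = 0,  H_2 = 0,  H_3 = 0.

Fix the vertex order a < b < c < d and write every simplex with vertices in increasing order. Then dim K = 3 and the simplices of K are:

  0-simplices (4): a, b, c, d
  1-simplices (6): ab, ac, ad, bc, bd, cd
  2-simplices (4): abc, abd, acd, bcd
  3-simplices (1): abcd

Hence C_0 ≅ Z^4, C_1 ≅ Z^6, C_2 ≅ Z^4, C_3 ≅ Z^1.

∂_1: C_1 → C_0 sends each edge [p,q] (with p < q) to q − p. For instance
  ∂bd = d − b.
The resulting 4×6 matrix has rank 3, and its Smith normal form has invariant factors (1,1,1).

∂_2: C_2 → C_1 sends each 2-simplex [p,q,r] to [q,r] − [p,r] + [p,q]. For instance
  ∂abd = bd − ad + ab,
  ∂bcd = cd − bd + bc.
The 6×4 boundary matrix has rank 3 and Smith normal form diag(1,1,1).

Boundary ∂_3: C_3 → C_2 sends each 3-simplex σ to the alternating sum Σ_i (−1)^i (σ with its i-th vertex removed). For instance
  ∂abcd = bcd − acd + abd − abc.
The 4×1 boundary matrix has rank 1 and Smith normal form diag(1).

Now H_k = ker ∂_k / im ∂_{k+1}, so:

  H_0: rank C_0 − rank ∂_1 = 4 − 3 = 1, and the invariant factors of ∂_1 are all 1, so H_0 = Z.
  H_1: rank ker ∂_1 − rank ∂_2 = (6 − 3) − 3 = 0, and the invariant factors of ∂_2 are all 1, so H_1 = 0.
  H_2: rank ker ∂_2 − rank ∂_3 = (4 − 3) − 1 = 0, and the invariant factors of ∂_3 are all 1, so H_2 = 0.
  H_3: rank ker ∂_3 − rank ∂_4 = (1 − 1) − 0 = 0, and there is no ∂_4, so H_3 = 0.

(K is a triangulation of the 3-simplex.)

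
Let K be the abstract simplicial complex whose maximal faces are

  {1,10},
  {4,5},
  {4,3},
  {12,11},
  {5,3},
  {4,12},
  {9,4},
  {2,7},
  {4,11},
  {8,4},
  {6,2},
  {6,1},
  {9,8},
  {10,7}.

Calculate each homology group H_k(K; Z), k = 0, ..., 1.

Fix the vertex order 1 < 2 < 3 < 4 < 5 < 6 < 7 < 8 < 9 < 10 < 11 < 12 and write every simplex with vertices in increasing order. Then dim K = 1 and the simplices of K are:

  0-simplices (12): [1], [2], [3], [4], [5], [6], [7], [8], [9], [10], [11], [12]
  1-simplices (14): [1,6], [1,10], [2,6], [2,7], [3,4], [3,5], [4,5], [4,8], [4,9], [4,11], [4,12], [7,10], [8,9], [11,12]

giving chain groups C_0 ≅ Z^12, C_1 ≅ Z^14.

Boundary ∂_1: C_1 → C_0 is given by ∂[p,q] = [q] − [p]. For instance
  ∂[4,11] = [11] − [4].
The 12×14 boundary matrix has rank 10 and Smith normal form diag(1,1,1,1,1,1,1,1,1,1).

Computing H_k = (kernel of ∂_k) / (image of ∂_{k+1}):

  H_0: rank C_0 − rank ∂_1 = 12 − 10 = 2, and the invariant factors of ∂_1 are all 1, so H_0 ≅ Z^2.
  H_1: rank ker ∂_1 − rank ∂_2 = (14 − 10) − 0 = 4, and there is no ∂_2, so H_1 ≅ Z^4.

As a check, the Euler characteristic is 12 − 14 = -2, which agrees with 2 − 4 = -2.

H_0 ≅ Z^2,  H_1 ≅ Z^4.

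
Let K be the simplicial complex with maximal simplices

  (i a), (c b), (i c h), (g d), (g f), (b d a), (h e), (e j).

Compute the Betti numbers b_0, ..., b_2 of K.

b_0 = 1, b_1 = 1, b_2 = 0.

Fix the vertex order a < b < c < d < e < f < g < h < i < j and write every simplex with vertices in increasing order. Then dim K = 2 and the simplices of K are:

  0-simplices (10): a, b, c, d, e, f, g, h, i, j
  1-simplices (12): ab, ad, ai, bc, bd, ch, ci, dg, eh, ej, fg, hi
  2-simplices (2): abd, chi

Hence C_0 ≅ Z^10, C_1 ≅ Z^12, C_2 ≅ Z^2.

The boundary map ∂_1: C_1 → C_0 is given by ∂[p,q] = [q] − [p]. For instance
  ∂fg = g − f.
The 10×12 boundary matrix has rank 9 and Smith normal form diag(1,1,1,1,1,1,1,1,1).

Boundary ∂_2: C_2 → C_1 sends each 2-simplex [p,q,r] to [q,r] − [p,r] + [p,q]. For instance
  ∂chi = hi − ci + ch,
  ∂abd = bd − ad + ab.
The resulting 12×2 matrix has rank 2, and its Smith normal form has invariant factors (1,1).

Reading off H_k = ker ∂_k / im ∂_{k+1}:

  H_0: rank C_0 − rank ∂_1 = 10 − 9 = 1, and the invariant factors of ∂_1 are all 1, so H_0 ≅ Z.
  H_1: rank ker ∂_1 − rank ∂_2 = (12 − 9) − 2 = 1, and the invariant factors of ∂_2 are all 1, so H_1 ≅ Z.
  H_2: rank ker ∂_2 − rank ∂_3 = (2 − 2) − 0 = 0, and there is no ∂_3, so H_2 ≅ 0.

Hence the Betti numbers are b_0 = 1, b_1 = 1, b_2 = 0.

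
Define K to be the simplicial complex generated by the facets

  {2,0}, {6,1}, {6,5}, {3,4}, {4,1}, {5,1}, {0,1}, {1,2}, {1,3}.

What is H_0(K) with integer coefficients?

Take the total order 0 < 1 < 2 < 3 < 4 < 5 < 6 on the vertex set. Then K (dimension 1) consists of the simplices:

  0-simplices (7): [0], [1], [2], [3], [4], [5], [6]
  1-simplices (9): [0,1], [0,2], [1,2], [1,3], [1,4], [1,5], [1,6], [3,4], [5,6]

giving chain groups C_0 ≅ Z^7, C_1 ≅ Z^9.

The boundary map ∂_1: C_1 → C_0 sends each edge [p,q] (with p < q) to q − p. For instance
  ∂[1,3] = [3] − [1].
The resulting 7×9 matrix has rank 6, and its Smith normal form has invariant factors (1,1,1,1,1,1).

From H_k ≅ ker(∂_k) / im(∂_{k+1}) we obtain:

  H_0: rank C_0 − rank ∂_1 = 7 − 6 = 1, and the invariant factors of ∂_1 are all 1, so H_0 = Z.

(K is a triangulation of a wedge of 3 circles.)

H_0 = Z.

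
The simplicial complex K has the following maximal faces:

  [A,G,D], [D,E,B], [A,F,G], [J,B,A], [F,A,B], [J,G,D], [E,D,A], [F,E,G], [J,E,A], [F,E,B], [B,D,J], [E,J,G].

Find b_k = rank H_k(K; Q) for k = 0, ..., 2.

b_0 = 1, b_1 = 0, b_2 = 0.

K has 7 vertices, 18 edges, 12 triangles.
rank ∂_0 = 0, rank ∂_1 = 6 ⇒ b_0 = 7 − 0 − 6 = 1; all invariant factors of ∂_1 are 1 so no torsion. So H_0 ≅ Z.
rank ∂_1 = 6, rank ∂_2 = 12 ⇒ b_1 = 18 − 6 − 12 = 0; ∂_2 has invariant factor(s) [2] giving torsion. So H_1 ≅ Z/2.
rank ∂_2 = 12, rank ∂_3 = 0 ⇒ b_2 = 12 − 12 − 0 = 0. So H_2 ≅ 0.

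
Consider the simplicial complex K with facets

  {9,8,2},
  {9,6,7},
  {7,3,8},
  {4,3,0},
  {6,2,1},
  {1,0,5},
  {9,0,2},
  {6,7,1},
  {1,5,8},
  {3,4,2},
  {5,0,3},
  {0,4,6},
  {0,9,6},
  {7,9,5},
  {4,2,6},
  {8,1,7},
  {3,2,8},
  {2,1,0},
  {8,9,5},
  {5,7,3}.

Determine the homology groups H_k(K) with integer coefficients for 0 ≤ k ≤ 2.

H_0 ≅ Z,  H_1 ≅ Z ⊕ Z/2,  H_2 = 0.

Order the vertices as 0 < 1 < 2 < 3 < 4 < 5 < 6 < 7 < 8 < 9. Listing each simplex with vertices in this order, K has dimension 2 with simplices:

  0-simplices (10): [0], [1], [2], [3], [4], [5], [6], [7], [8], [9]
  1-simplices (30): (30 of them)
  2-simplices (20): (20 of them)

Hence C_0 ≅ Z^10, C_1 ≅ Z^30, C_2 ≅ Z^20.

Boundary ∂_1: C_1 → C_0 is given by ∂[p,q] = [q] − [p]. For instance
  ∂[0,4] = [4] − [0].
The resulting 10×30 matrix has rank 9, and its Smith normal form has invariant factors (1,1,1,1,1,1,1,1,1).

Boundary ∂_2: C_2 → C_1 acts by ∂[p,q,r] = [q,r] − [p,r] + [p,q]. For instance
  ∂[1,6,7] = [6,7] − [1,7] + [1,6],
  ∂[0,6,9] = [6,9] − [0,9] + [0,6].
The resulting 30×20 matrix has rank 20, and its Smith normal form has invariant factors (1,1,1,1,1,1,1,1,1,1,1,1,1,1,1,1,1,1,1,2).

From H_k ≅ ker(∂_k) / im(∂_{k+1}) we obtain:

  H_0: rank C_0 − rank ∂_1 = 10 − 9 = 1, and the invariant factors of ∂_1 are all 1, so H_0 = Z.
  H_1: rank ker ∂_1 − rank ∂_2 = (30 − 9) − 20 = 1, and ∂_2 has invariant factor 2 > 1, so H_1 = Z ⊕ Z/2.
  H_2: rank ker ∂_2 − rank ∂_3 = (20 − 20) − 0 = 0, and there is no ∂_3, so H_2 = 0.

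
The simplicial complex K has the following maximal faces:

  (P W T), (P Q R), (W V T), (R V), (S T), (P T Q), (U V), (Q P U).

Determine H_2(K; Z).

Fix the vertex order P < Q < R < S < T < U < V < W and write every simplex with vertices in increasing order. Then dim K = 2 and the simplices of K are:

  0-simplices (8): P, Q, R, S, T, U, V, W
  1-simplices (14): PQ, PR, PT, PU, PW, QR, QT, QU, RV, ST, TV, TW, UV, VW
  2-simplices (5): PQR, PQT, PQU, PTW, TVW

so the chain groups are C_0 ≅ Z^8, C_1 ≅ Z^14, C_2 ≅ Z^5.

Boundary ∂_1: C_1 → C_0 maps an edge to its endpoints' difference, ∂[p,q] = q − p.
This gives a 8×14 integer matrix of rank 7; reducing to Smith normal form yields diagonal entries (1,1,1,1,1,1,1).

The boundary map ∂_2: C_2 → C_1 maps a triangle to the signed sum of its edges. For instance
  ∂PQU = QU − PU + PQ,
  ∂PTW = TW − PW + PT.
This gives a 14×5 integer matrix of rank 5; reducing to Smith normal form yields diagonal entries (1,1,1,1,1).

Reading off H_k = ker ∂_k / im ∂_{k+1}:

  H_2: rank ker ∂_2 − rank ∂_3 = (5 − 5) − 0 = 0, and there is no ∂_3, so H_2 = 0.

H_2 ≅ 0.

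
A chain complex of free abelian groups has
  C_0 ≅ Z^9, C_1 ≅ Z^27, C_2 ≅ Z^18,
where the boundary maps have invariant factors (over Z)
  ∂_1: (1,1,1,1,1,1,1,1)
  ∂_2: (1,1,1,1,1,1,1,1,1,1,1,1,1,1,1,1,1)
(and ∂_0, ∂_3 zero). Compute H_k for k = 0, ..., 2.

H_0 ≅ Z,  H_1 ≅ Z^2,  H_2 ≅ Z.

H_0: b_0 = 9 − 0 − 8 = 1; torsion from ∂_1 factors > 1: none. So H_0 ≅ Z.
H_1: b_1 = 27 − 8 − 17 = 2; torsion from ∂_2 factors > 1: none. So H_1 ≅ Z^2.
H_2: b_2 = 18 − 17 − 0 = 1; torsion from ∂_3 factors > 1: none. So H_2 ≅ Z.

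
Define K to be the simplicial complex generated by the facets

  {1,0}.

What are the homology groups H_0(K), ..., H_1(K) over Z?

H_0 ≅ Z,  H_1 = 0.

K has 2 vertices, 1 edge.
rank ∂_0 = 0, rank ∂_1 = 1 ⇒ b_0 = 2 − 0 − 1 = 1; all invariant factors of ∂_1 are 1 so no torsion. So H_0 ≅ Z.
rank ∂_1 = 1, rank ∂_2 = 0 ⇒ b_1 = 1 − 1 − 0 = 0. So H_1 ≅ 0.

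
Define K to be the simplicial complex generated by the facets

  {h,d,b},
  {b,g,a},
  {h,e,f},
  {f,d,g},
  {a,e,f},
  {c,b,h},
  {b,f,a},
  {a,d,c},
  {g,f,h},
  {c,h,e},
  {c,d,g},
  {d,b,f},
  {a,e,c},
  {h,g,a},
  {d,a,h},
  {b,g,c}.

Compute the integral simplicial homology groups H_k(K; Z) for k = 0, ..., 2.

K has 8 vertices, 24 edges, 16 triangles.
rank ∂_0 = 0, rank ∂_1 = 7 ⇒ b_0 = 8 − 0 − 7 = 1; all invariant factors of ∂_1 are 1 so no torsion. So H_0 ≅ Z.
rank ∂_1 = 7, rank ∂_2 = 15 ⇒ b_1 = 24 − 7 − 15 = 2; all invariant factors of ∂_2 are 1 so no torsion. So H_1 ≅ Z^2.
rank ∂_2 = 15, rank ∂_3 = 0 ⇒ b_2 = 16 − 15 − 0 = 1. So H_2 ≅ Z.

H_0 ≅ Z,  H_1 ≅ Z^2,  H_2 ≅ Z.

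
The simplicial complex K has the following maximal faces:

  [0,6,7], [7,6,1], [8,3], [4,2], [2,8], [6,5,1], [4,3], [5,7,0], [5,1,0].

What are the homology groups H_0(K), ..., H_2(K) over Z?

We work with the vertex ordering 0 < 1 < 2 < 3 < 4 < 5 < 6 < 7 < 8. The simplices of K, each written with vertices in increasing order, are:

  0-simplices (9): [0], [1], [2], [3], [4], [5], [6], [7], [8]
  1-simplices (14): [0,1], [0,5], [0,6], [0,7], [1,5], [1,6], [1,7], [2,4], [2,8], [3,4], [3,8], [5,6], [5,7], [6,7]
  2-simplices (5): [0,1,5], [0,5,7], [0,6,7], [1,5,6], [1,6,7]

so the chain groups are C_0 ≅ Z^9, C_1 ≅ Z^14, C_2 ≅ Z^5.

Boundary ∂_1: C_1 → C_0 maps an edge to its endpoints' difference, ∂[p,q] = q − p.
This gives a 9×14 integer matrix of rank 7; reducing to Smith normal form yields diagonal entries (1,1,1,1,1,1,1).

∂_2: C_2 → C_1 sends each 2-simplex [p,q,r] to [q,r] − [p,r] + [p,q]. For instance
  ∂[0,6,7] = [6,7] − [0,7] + [0,6],
  ∂[1,6,7] = [6,7] − [1,7] + [1,6].
The 14×5 boundary matrix has rank 5 and Smith normal form diag(1,1,1,1,1).

Reading off H_k = ker ∂_k / im ∂_{k+1}:

  H_0: rank C_0 − rank ∂_1 = 9 − 7 = 2, and the invariant factors of ∂_1 are all 1, so H_0 ≅ Z^2.
  H_1: rank ker ∂_1 − rank ∂_2 = (14 − 7) − 5 = 2, and the invariant factors of ∂_2 are all 1, so H_1 ≅ Z^2.
  H_2: rank ker ∂_2 − rank ∂_3 = (5 − 5) − 0 = 0, and there is no ∂_3, so H_2 ≅ 0.

H_0 ≅ Z^2,  H_1 ≅ Z^2,  H_2 = 0.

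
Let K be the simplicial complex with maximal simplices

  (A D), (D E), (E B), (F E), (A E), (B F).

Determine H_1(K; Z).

H_1 = Z^2.

We work with the vertex ordering A < B < D < E < F. The simplices of K, each written with vertices in increasing order, are:

  0-simplices (5): A, B, D, E, F
  1-simplices (6): AD, AE, BE, BF, DE, EF

Hence C_0 ≅ Z^5, C_1 ≅ Z^6.

The boundary map ∂_1: C_1 → C_0 is given by ∂[p,q] = [q] − [p]. For instance
  ∂AD = D − A.
The 5×6 boundary matrix has rank 4 and Smith normal form diag(1,1,1,1).

Reading off H_k = ker ∂_k / im ∂_{k+1}:

  H_1: rank ker ∂_1 − rank ∂_2 = (6 − 4) − 0 = 2, and there is no ∂_2, so H_1 = Z^2.

(K is a triangulation of a wedge of 2 circles.)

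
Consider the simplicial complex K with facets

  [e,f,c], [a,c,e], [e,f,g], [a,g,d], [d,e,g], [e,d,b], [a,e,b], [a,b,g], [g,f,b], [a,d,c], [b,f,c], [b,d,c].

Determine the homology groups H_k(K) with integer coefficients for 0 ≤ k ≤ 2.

H_0 ≅ Z,  H_1 ≅ Z/2,  H_2 = 0.

Order the vertices as a < b < c < d < e < f < g. Listing each simplex with vertices in this order, K has dimension 2 with simplices:

  0-simplices (7): a, b, c, d, e, f, g
  1-simplices (18): ab, ac, ad, ae, ag, bc, bd, be, bf, bg, cd, ce, cf, de, dg, ef, eg, fg
  2-simplices (12): abe, abg, acd, ace, adg, bcd, bcf, bde, bfg, cef, deg, efg

so the chain groups are C_0 ≅ Z^7, C_1 ≅ Z^18, C_2 ≅ Z^12.

∂_1: C_1 → C_0 is given by ∂[p,q] = [q] − [p]. For instance
  ∂bg = g − b.
The resulting 7×18 matrix has rank 6, and its Smith normal form has invariant factors (1,1,1,1,1,1).

Boundary ∂_2: C_2 → C_1 acts by ∂[p,q,r] = [q,r] − [p,r] + [p,q]. For instance
  ∂bcf = cf − bf + bc,
  ∂abe = be − ae + ab.
The 18×12 boundary matrix has rank 12 and Smith normal form diag(1,1,1,1,1,1,1,1,1,1,1,2).

Now H_k = ker ∂_k / im ∂_{k+1}, so:

  H_0: rank C_0 − rank ∂_1 = 7 − 6 = 1, and the invariant factors of ∂_1 are all 1, so H_0 = Z.
  H_1: rank ker ∂_1 − rank ∂_2 = (18 − 6) − 12 = 0, and ∂_2 has invariant factor 2 > 1, so H_1 = Z/2.
  H_2: rank ker ∂_2 − rank ∂_3 = (12 − 12) − 0 = 0, and there is no ∂_3, so H_2 = 0.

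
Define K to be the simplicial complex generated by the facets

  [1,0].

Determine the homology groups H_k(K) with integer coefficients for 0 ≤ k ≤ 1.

Take the total order 0 < 1 on the vertex set. Then K (dimension 1) consists of the simplices:

  0-simplices (2): [0], [1]
  1-simplices (1): [0,1]

Hence C_0 ≅ Z^2, C_1 ≅ Z^1.

The boundary map ∂_1: C_1 → C_0 maps an edge to its endpoints' difference, ∂[p,q] = q − p.
This gives a 2×1 integer matrix of rank 1; reducing to Smith normal form yields diagonal entries (1).

Now H_k = ker ∂_k / im ∂_{k+1}, so:

  H_0: rank C_0 − rank ∂_1 = 2 − 1 = 1, and the invariant factors of ∂_1 are all 1, so H_0 ≅ Z.
  H_1: rank ker ∂_1 − rank ∂_2 = (1 − 1) − 0 = 0, and there is no ∂_2, so H_1 ≅ 0.

H_0 = Z,  H_1 = 0.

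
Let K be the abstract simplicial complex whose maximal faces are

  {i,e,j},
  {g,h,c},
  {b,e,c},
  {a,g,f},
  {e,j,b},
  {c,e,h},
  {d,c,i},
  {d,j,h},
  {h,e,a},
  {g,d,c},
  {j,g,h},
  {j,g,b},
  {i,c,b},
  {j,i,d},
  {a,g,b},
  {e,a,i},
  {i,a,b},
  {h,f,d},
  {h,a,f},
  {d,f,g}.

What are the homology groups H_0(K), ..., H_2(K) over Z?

We work with the vertex ordering a < b < c < d < e < f < g < h < i < j. The simplices of K, each written with vertices in increasing order, are:

  0-simplices (10): a, b, c, d, e, f, g, h, i, j
  1-simplices (30): ab, ae, af, ag, ah, ai, bc, be, bg, bi, bj, cd, ce, cg, ch, ci, df, dg, dh, di, dj, eh, ei, ej, fg, fh, gh, gj, hj, ij
  2-simplices (20): abg, abi, aeh, aei, afg, afh, bce, bci, bej, bgj, cdg, cdi, ceh, cgh, dfg, dfh, dhj, dij, eij, ghj

so the chain groups are C_0 ≅ Z^10, C_1 ≅ Z^30, C_2 ≅ Z^20.

∂_1: C_1 → C_0 maps an edge to its endpoints' difference, ∂[p,q] = q − p. For instance
  ∂ai = i − a.
The resulting 10×30 matrix has rank 9, and its Smith normal form has invariant factors (1,1,1,1,1,1,1,1,1).

Boundary ∂_2: C_2 → C_1 sends each 2-simplex [p,q,r] to [q,r] − [p,r] + [p,q]. For instance
  ∂aeh = eh − ah + ae,
  ∂abg = bg − ag + ab.
As a 30×20 matrix over Z this has rank 20, with invariant factors (1,1,1,1,1,1,1,1,1,1,1,1,1,1,1,1,1,1,1,2).

Computing H_k = (kernel of ∂_k) / (image of ∂_{k+1}):

  H_0: rank C_0 − rank ∂_1 = 10 − 9 = 1, and the invariant factors of ∂_1 are all 1, so H_0 ≅ Z.
  H_1: rank ker ∂_1 − rank ∂_2 = (30 − 9) − 20 = 1, and ∂_2 has invariant factor 2 > 1, so H_1 ≅ Z × Z/2.
  H_2: rank ker ∂_2 − rank ∂_3 = (20 − 20) − 0 = 0, and there is no ∂_3, so H_2 ≅ 0.

H_0 = Z,  H_1 = Z × Z/2,  H_2 = 0.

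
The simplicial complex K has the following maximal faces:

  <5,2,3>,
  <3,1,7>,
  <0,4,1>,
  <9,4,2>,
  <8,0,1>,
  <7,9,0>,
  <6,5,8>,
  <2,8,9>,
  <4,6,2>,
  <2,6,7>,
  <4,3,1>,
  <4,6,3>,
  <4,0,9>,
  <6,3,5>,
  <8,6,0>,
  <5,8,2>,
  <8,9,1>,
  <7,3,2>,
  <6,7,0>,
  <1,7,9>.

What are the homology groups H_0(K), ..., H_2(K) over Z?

H_0 ≅ Z,  H_1 ≅ Z ⊕ Z_2,  H_2 = 0.

Fix the vertex order 0 < 1 < 2 < 3 < 4 < 5 < 6 < 7 < 8 < 9 and write every simplex with vertices in increasing order. Then dim K = 2 and the simplices of K are:

  0-simplices (10): [0], [1], [2], [3], [4], [5], [6], [7], [8], [9]
  1-simplices (30): (30 of them)
  2-simplices (20): (20 of them)

giving chain groups C_0 ≅ Z^10, C_1 ≅ Z^30, C_2 ≅ Z^20.

The boundary map ∂_1: C_1 → C_0 sends each edge [p,q] (with p < q) to q − p. For instance
  ∂[0,6] = [6] − [0].
The resulting 10×30 matrix has rank 9, and its Smith normal form has invariant factors (1,1,1,1,1,1,1,1,1).

Boundary ∂_2: C_2 → C_1 sends each 2-simplex [p,q,r] to [q,r] − [p,r] + [p,q]. For instance
  ∂[0,4,9] = [4,9] − [0,9] + [0,4],
  ∂[0,6,8] = [6,8] − [0,8] + [0,6].
The 30×20 boundary matrix has rank 20 and Smith normal form diag(1,1,1,1,1,1,1,1,1,1,1,1,1,1,1,1,1,1,1,2).

Computing H_k = (kernel of ∂_k) / (image of ∂_{k+1}):

  H_0: rank C_0 − rank ∂_1 = 10 − 9 = 1, and the invariant factors of ∂_1 are all 1, so H_0 = Z.
  H_1: rank ker ∂_1 − rank ∂_2 = (30 − 9) − 20 = 1, and ∂_2 has invariant factor 2 > 1, so H_1 = Z ⊕ Z_2.
  H_2: rank ker ∂_2 − rank ∂_3 = (20 − 20) − 0 = 0, and there is no ∂_3, so H_2 = 0.

As a check, the Euler characteristic is 10 − 30 + 20 = 0, which agrees with 1 − 1 + 0 = 0.
(K is a triangulation of the Klein bottle.)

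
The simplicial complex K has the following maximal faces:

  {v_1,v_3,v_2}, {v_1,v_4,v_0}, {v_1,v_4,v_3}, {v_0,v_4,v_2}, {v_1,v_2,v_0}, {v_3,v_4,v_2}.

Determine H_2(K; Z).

Order the vertices as v_0 < v_1 < v_2 < v_3 < v_4. Listing each simplex with vertices in this order, K has dimension 2 with simplices:

  0-simplices (5): [v_0], [v_1], [v_2], [v_3], [v_4]
  1-simplices (9): [v_0,v_1], [v_0,v_2], [v_0,v_4], [v_1,v_2], [v_1,v_3], [v_1,v_4], [v_2,v_3], [v_2,v_4], [v_3,v_4]
  2-simplices (6): [v_0,v_1,v_2], [v_0,v_1,v_4], [v_0,v_2,v_4], [v_1,v_2,v_3], [v_1,v_3,v_4], [v_2,v_3,v_4]

Hence C_0 ≅ Z^5, C_1 ≅ Z^9, C_2 ≅ Z^6.

Boundary ∂_1: C_1 → C_0 maps an edge to its endpoints' difference, ∂[p,q] = q − p. For instance
  ∂[v_2,v_4] = [v_4] − [v_2].
The 5×9 boundary matrix has rank 4 and Smith normal form diag(1,1,1,1).

Boundary ∂_2: C_2 → C_1 acts by ∂[p,q,r] = [q,r] − [p,r] + [p,q]. For instance
  ∂[v_2,v_3,v_4] = [v_3,v_4] − [v_2,v_4] + [v_2,v_3],
  ∂[v_1,v_2,v_3] = [v_2,v_3] − [v_1,v_3] + [v_1,v_2].
This gives a 9×6 integer matrix of rank 5; reducing to Smith normal form yields diagonal entries (1,1,1,1,1).

Now H_k = ker ∂_k / im ∂_{k+1}, so:

  H_2: rank ker ∂_2 − rank ∂_3 = (6 − 5) − 0 = 1, and there is no ∂_3, so H_2 = Z.

H_2 ≅ Z.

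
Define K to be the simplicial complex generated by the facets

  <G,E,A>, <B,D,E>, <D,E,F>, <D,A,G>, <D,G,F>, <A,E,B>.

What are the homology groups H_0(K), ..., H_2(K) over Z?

H_0 = Z,  H_1 = Z,  H_2 = 0.

Fix the vertex order A < B < D < E < F < G and write every simplex with vertices in increasing order. Then dim K = 2 and the simplices of K are:

  0-simplices (6): A, B, D, E, F, G
  1-simplices (12): AB, AD, AE, AG, BD, BE, DE, DF, DG, EF, EG, FG
  2-simplices (6): ABE, ADG, AEG, BDE, DEF, DFG

so the chain groups are C_0 ≅ Z^6, C_1 ≅ Z^12, C_2 ≅ Z^6.

Boundary ∂_1: C_1 → C_0 maps an edge to its endpoints' difference, ∂[p,q] = q − p. For instance
  ∂AB = B − A.
This gives a 6×12 integer matrix of rank 5; reducing to Smith normal form yields diagonal entries (1,1,1,1,1).

Boundary ∂_2: C_2 → C_1 acts by ∂[p,q,r] = [q,r] − [p,r] + [p,q]. For instance
  ∂DEF = EF − DF + DE,
  ∂BDE = DE − BE + BD.
This gives a 12×6 integer matrix of rank 6; reducing to Smith normal form yields diagonal entries (1,1,1,1,1,1).

Now H_k = ker ∂_k / im ∂_{k+1}, so:

  H_0: rank C_0 − rank ∂_1 = 6 − 5 = 1, and the invariant factors of ∂_1 are all 1, so H_0 ≅ Z.
  H_1: rank ker ∂_1 − rank ∂_2 = (12 − 5) − 6 = 1, and the invariant factors of ∂_2 are all 1, so H_1 ≅ Z.
  H_2: rank ker ∂_2 − rank ∂_3 = (6 − 6) − 0 = 0, and there is no ∂_3, so H_2 ≅ 0.

As a check, the Euler characteristic is 6 − 12 + 6 = 0, which agrees with 1 − 1 + 0 = 0.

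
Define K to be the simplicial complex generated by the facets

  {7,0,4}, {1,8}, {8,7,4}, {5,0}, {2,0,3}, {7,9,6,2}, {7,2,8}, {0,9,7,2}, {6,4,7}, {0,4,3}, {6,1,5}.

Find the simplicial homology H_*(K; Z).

H_0 ≅ Z,  H_1 ≅ Z^2,  H_2 = 0,  H_3 = 0.

Order the vertices as 0 < 1 < 2 < 3 < 4 < 5 < 6 < 7 < 8 < 9. Listing each simplex with vertices in this order, K has dimension 3 with simplices:

  0-simplices (10): [0], [1], [2], [3], [4], [5], [6], [7], [8], [9]
  1-simplices (23): [0,2], [0,3], [0,4], [0,5], [0,7], [0,9], [1,5], [1,6], [1,8], [2,3], [2,6], [2,7], [2,8], [2,9], [3,4], [4,6], [4,7], [4,8], [5,6], [6,7], [6,9], [7,8], [7,9]
  2-simplices (14): [0,2,3], [0,2,7], [0,2,9], [0,3,4], [0,4,7], [0,7,9], [1,5,6], [2,6,7], [2,6,9], [2,7,8], [2,7,9], [4,6,7], [4,7,8], [6,7,9]
  3-simplices (2): [0,2,7,9], [2,6,7,9]

so the chain groups are C_0 ≅ Z^10, C_1 ≅ Z^23, C_2 ≅ Z^14, C_3 ≅ Z^2.

∂_1: C_1 → C_0 sends each edge [p,q] (with p < q) to q − p. For instance
  ∂[2,3] = [3] − [2].
As a 10×23 matrix over Z this has rank 9, with invariant factors (1,1,1,1,1,1,1,1,1).

∂_2: C_2 → C_1 sends each 2-simplex [p,q,r] to [q,r] − [p,r] + [p,q]. For instance
  ∂[0,2,7] = [2,7] − [0,7] + [0,2],
  ∂[1,5,6] = [5,6] − [1,6] + [1,5].
This gives a 23×14 integer matrix of rank 12; reducing to Smith normal form yields diagonal entries (1,1,1,1,1,1,1,1,1,1,1,1).

The boundary map ∂_3: C_3 → C_2 sends each 3-simplex σ to the alternating sum Σ_i (−1)^i (σ with its i-th vertex removed). For instance
  ∂[2,6,7,9] = [6,7,9] − [2,7,9] + [2,6,9] − [2,6,7],
  ∂[0,2,7,9] = [2,7,9] − [0,7,9] + [0,2,9] − [0,2,7].
This gives a 14×2 integer matrix of rank 2; reducing to Smith normal form yields diagonal entries (1,1).

Computing H_k = (kernel of ∂_k) / (image of ∂_{k+1}):

  H_0: rank C_0 − rank ∂_1 = 10 − 9 = 1, and the invariant factors of ∂_1 are all 1, so H_0 ≅ Z.
  H_1: rank ker ∂_1 − rank ∂_2 = (23 − 9) − 12 = 2, and the invariant factors of ∂_2 are all 1, so H_1 ≅ Z^2.
  H_2: rank ker ∂_2 − rank ∂_3 = (14 − 12) − 2 = 0, and the invariant factors of ∂_3 are all 1, so H_2 ≅ 0.
  H_3: rank ker ∂_3 − rank ∂_4 = (2 − 2) − 0 = 0, and there is no ∂_4, so H_3 ≅ 0.

As a check, the Euler characteristic is 10 − 23 + 14 − 2 = -1, which agrees with 1 − 2 + 0 − 0 = -1.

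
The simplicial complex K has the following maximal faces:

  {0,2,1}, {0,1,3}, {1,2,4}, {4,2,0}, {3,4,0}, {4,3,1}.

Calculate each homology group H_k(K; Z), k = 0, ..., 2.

K has 5 vertices, 9 edges, 6 triangles.
rank ∂_0 = 0, rank ∂_1 = 4 ⇒ b_0 = 5 − 0 − 4 = 1; all invariant factors of ∂_1 are 1 so no torsion. So H_0 = Z.
rank ∂_1 = 4, rank ∂_2 = 5 ⇒ b_1 = 9 − 4 − 5 = 0; all invariant factors of ∂_2 are 1 so no torsion. So H_1 = 0.
rank ∂_2 = 5, rank ∂_3 = 0 ⇒ b_2 = 6 − 5 − 0 = 1. So H_2 = Z.

H_0 = Z,  H_1 = 0,  H_2 = Z.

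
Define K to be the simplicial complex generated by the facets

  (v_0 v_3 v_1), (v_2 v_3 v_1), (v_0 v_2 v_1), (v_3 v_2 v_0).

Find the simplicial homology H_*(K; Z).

Fix the vertex order v_0 < v_1 < v_2 < v_3 and write every simplex with vertices in increasing order. Then dim K = 2 and the simplices of K are:

  0-simplices (4): [v_0], [v_1], [v_2], [v_3]
  1-simplices (6): [v_0,v_1], [v_0,v_2], [v_0,v_3], [v_1,v_2], [v_1,v_3], [v_2,v_3]
  2-simplices (4): [v_0,v_1,v_2], [v_0,v_1,v_3], [v_0,v_2,v_3], [v_1,v_2,v_3]

giving chain groups C_0 ≅ Z^4, C_1 ≅ Z^6, C_2 ≅ Z^4.

∂_1: C_1 → C_0 sends each edge [p,q] (with p < q) to q − p. For instance
  ∂[v_2,v_3] = [v_3] − [v_2].
This gives a 4×6 integer matrix of rank 3; reducing to Smith normal form yields diagonal entries (1,1,1).

The boundary map ∂_2: C_2 → C_1 maps a triangle to the signed sum of its edges. For instance
  ∂[v_0,v_1,v_3] = [v_1,v_3] − [v_0,v_3] + [v_0,v_1],
  ∂[v_1,v_2,v_3] = [v_2,v_3] − [v_1,v_3] + [v_1,v_2].
The resulting 6×4 matrix has rank 3, and its Smith normal form has invariant factors (1,1,1).

From H_k ≅ ker(∂_k) / im(∂_{k+1}) we obtain:

  H_0: rank C_0 − rank ∂_1 = 4 − 3 = 1, and the invariant factors of ∂_1 are all 1, so H_0 = Z.
  H_1: rank ker ∂_1 − rank ∂_2 = (6 − 3) − 3 = 0, and the invariant factors of ∂_2 are all 1, so H_1 = 0.
  H_2: rank ker ∂_2 − rank ∂_3 = (4 − 3) − 0 = 1, and there is no ∂_3, so H_2 = Z.

(K is a triangulation of the 2-sphere S^2.)

H_0 = Z,  H_1 = 0,  H_2 = Z.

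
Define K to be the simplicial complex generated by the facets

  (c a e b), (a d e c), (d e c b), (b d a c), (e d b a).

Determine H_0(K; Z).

H_0 ≅ Z.

Take the total order a < b < c < d < e on the vertex set. Then K (dimension 3) consists of the simplices:

  0-simplices (5): a, b, c, d, e
  1-simplices (10): ab, ac, ad, ae, bc, bd, be, cd, ce, de
  2-simplices (10): abc, abd, abe, acd, ace, ade, bcd, bce, bde, cde
  3-simplices (5): abcd, abce, abde, acde, bcde

giving chain groups C_0 ≅ Z^5, C_1 ≅ Z^10, C_2 ≅ Z^10, C_3 ≅ Z^5.

The boundary map ∂_1: C_1 → C_0 maps an edge to its endpoints' difference, ∂[p,q] = q − p.
The resulting 5×10 matrix has rank 4, and its Smith normal form has invariant factors (1,1,1,1).

The boundary map ∂_2: C_2 → C_1 acts by ∂[p,q,r] = [q,r] − [p,r] + [p,q]. For instance
  ∂abc = bc − ac + ab,
  ∂acd = cd − ad + ac.
The 10×10 boundary matrix has rank 6 and Smith normal form diag(1,1,1,1,1,1).

∂_3: C_3 → C_2 sends each 3-simplex σ to the alternating sum Σ_i (−1)^i (σ with its i-th vertex removed). For instance
  ∂acde = cde − ade + ace − acd,
  ∂abcd = bcd − acd + abd − abc.
The resulting 10×5 matrix has rank 4, and its Smith normal form has invariant factors (1,1,1,1).

From H_k ≅ ker(∂_k) / im(∂_{k+1}) we obtain:

  H_0: rank C_0 − rank ∂_1 = 5 − 4 = 1, and the invariant factors of ∂_1 are all 1, so H_0 ≅ Z.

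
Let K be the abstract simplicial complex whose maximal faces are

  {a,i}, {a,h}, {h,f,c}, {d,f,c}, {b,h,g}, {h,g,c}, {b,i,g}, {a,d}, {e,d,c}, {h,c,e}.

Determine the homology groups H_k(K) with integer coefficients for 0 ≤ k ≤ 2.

H_0 = Z,  H_1 = Z^2,  H_2 = 0.

Take the total order a < b < c < d < e < f < g < h < i on the vertex set. Then K (dimension 2) consists of the simplices:

  0-simplices (9): a, b, c, d, e, f, g, h, i
  1-simplices (17): ad, ah, ai, bg, bh, bi, cd, ce, cf, cg, ch, de, df, eh, fh, gh, gi
  2-simplices (7): bgh, bgi, cde, cdf, ceh, cfh, cgh

Hence C_0 ≅ Z^9, C_1 ≅ Z^17, C_2 ≅ Z^7.

The boundary map ∂_1: C_1 → C_0 sends each edge [p,q] (with p < q) to q − p.
The resulting 9×17 matrix has rank 8, and its Smith normal form has invariant factors (1,1,1,1,1,1,1,1).

Boundary ∂_2: C_2 → C_1 maps a triangle to the signed sum of its edges. For instance
  ∂ceh = eh − ch + ce,
  ∂bgh = gh − bh + bg.
This gives a 17×7 integer matrix of rank 7; reducing to Smith normal form yields diagonal entries (1,1,1,1,1,1,1).

Computing H_k = (kernel of ∂_k) / (image of ∂_{k+1}):

  H_0: rank C_0 − rank ∂_1 = 9 − 8 = 1, and the invariant factors of ∂_1 are all 1, so H_0 ≅ Z.
  H_1: rank ker ∂_1 − rank ∂_2 = (17 − 8) − 7 = 2, and the invariant factors of ∂_2 are all 1, so H_1 ≅ Z^2.
  H_2: rank ker ∂_2 − rank ∂_3 = (7 − 7) − 0 = 0, and there is no ∂_3, so H_2 ≅ 0.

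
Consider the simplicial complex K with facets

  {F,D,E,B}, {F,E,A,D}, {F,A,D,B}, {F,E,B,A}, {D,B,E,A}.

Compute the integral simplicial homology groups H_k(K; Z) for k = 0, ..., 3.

We work with the vertex ordering A < B < D < E < F. The simplices of K, each written with vertices in increasing order, are:

  0-simplices (5): A, B, D, E, F
  1-simplices (10): AB, AD, AE, AF, BD, BE, BF, DE, DF, EF
  2-simplices (10): ABD, ABE, ABF, ADE, ADF, AEF, BDE, BDF, BEF, DEF
  3-simplices (5): ABDE, ABDF, ABEF, ADEF, BDEF

so the chain groups are C_0 ≅ Z^5, C_1 ≅ Z^10, C_2 ≅ Z^10, C_3 ≅ Z^5.

The boundary map ∂_1: C_1 → C_0 is given by ∂[p,q] = [q] − [p].
As a 5×10 matrix over Z this has rank 4, with invariant factors (1,1,1,1).

Boundary ∂_2: C_2 → C_1 sends each 2-simplex [p,q,r] to [q,r] − [p,r] + [p,q]. For instance
  ∂BEF = EF − BF + BE,
  ∂ABF = BF − AF + AB.
As a 10×10 matrix over Z this has rank 6, with invariant factors (1,1,1,1,1,1).

The boundary map ∂_3: C_3 → C_2 sends each 3-simplex σ to the alternating sum Σ_i (−1)^i (σ with its i-th vertex removed). For instance
  ∂ABEF = BEF − AEF + ABF − ABE,
  ∂ADEF = DEF − AEF + ADF − ADE.
This gives a 10×5 integer matrix of rank 4; reducing to Smith normal form yields diagonal entries (1,1,1,1).

Computing H_k = (kernel of ∂_k) / (image of ∂_{k+1}):

  H_0: rank C_0 − rank ∂_1 = 5 − 4 = 1, and the invariant factors of ∂_1 are all 1, so H_0 ≅ Z.
  H_1: rank ker ∂_1 − rank ∂_2 = (10 − 4) − 6 = 0, and the invariant factors of ∂_2 are all 1, so H_1 ≅ 0.
  H_2: rank ker ∂_2 − rank ∂_3 = (10 − 6) − 4 = 0, and the invariant factors of ∂_3 are all 1, so H_2 ≅ 0.
  H_3: rank ker ∂_3 − rank ∂_4 = (5 − 4) − 0 = 1, and there is no ∂_4, so H_3 ≅ Z.

As a check, the Euler characteristic is 5 − 10 + 10 − 5 = 0, which agrees with 1 − 0 + 0 − 1 = 0.

H_0 = Z,  H_1 = 0,  H_2 = 0,  H_3 = Z.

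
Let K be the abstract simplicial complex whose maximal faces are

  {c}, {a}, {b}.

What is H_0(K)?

We work with the vertex ordering a < b < c. The simplices of K, each written with vertices in increasing order, are:

  0-simplices (3): a, b, c

giving chain groups C_0 ≅ Z^3.

From H_k ≅ ker(∂_k) / im(∂_{k+1}) we obtain:

  H_0: rank C_0 − rank ∂_1 = 3 − 0 = 3, and there is no ∂_1, so H_0 = Z^3.

H_0 ≅ Z^3.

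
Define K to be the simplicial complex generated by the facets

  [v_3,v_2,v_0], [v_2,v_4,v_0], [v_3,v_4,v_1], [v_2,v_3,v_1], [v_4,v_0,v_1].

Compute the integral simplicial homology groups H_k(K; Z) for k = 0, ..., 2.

K has 5 vertices, 10 edges, 5 triangles.
rank ∂_0 = 0, rank ∂_1 = 4 ⇒ b_0 = 5 − 0 − 4 = 1; all invariant factors of ∂_1 are 1 so no torsion. So H_0 = Z.
rank ∂_1 = 4, rank ∂_2 = 5 ⇒ b_1 = 10 − 4 − 5 = 1; all invariant factors of ∂_2 are 1 so no torsion. So H_1 = Z.
rank ∂_2 = 5, rank ∂_3 = 0 ⇒ b_2 = 5 − 5 − 0 = 0. So H_2 = 0.

H_0 = Z,  H_1 = Z,  H_2 = 0.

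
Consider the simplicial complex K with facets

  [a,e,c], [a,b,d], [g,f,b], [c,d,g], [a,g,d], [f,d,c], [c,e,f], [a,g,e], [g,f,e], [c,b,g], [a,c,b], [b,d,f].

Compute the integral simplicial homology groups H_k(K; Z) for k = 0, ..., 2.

Take the total order a < b < c < d < e < f < g on the vertex set. Then K (dimension 2) consists of the simplices:

  0-simplices (7): a, b, c, d, e, f, g
  1-simplices (18): ab, ac, ad, ae, ag, bc, bd, bf, bg, cd, ce, cf, cg, df, dg, ef, eg, fg
  2-simplices (12): abc, abd, ace, adg, aeg, bcg, bdf, bfg, cdf, cdg, cef, efg

Hence C_0 ≅ Z^7, C_1 ≅ Z^18, C_2 ≅ Z^12.

∂_1: C_1 → C_0 is given by ∂[p,q] = [q] − [p].
The resulting 7×18 matrix has rank 6, and its Smith normal form has invariant factors (1,1,1,1,1,1).

Boundary ∂_2: C_2 → C_1 acts by ∂[p,q,r] = [q,r] − [p,r] + [p,q]. For instance
  ∂efg = fg − eg + ef,
  ∂abc = bc − ac + ab.
This gives a 18×12 integer matrix of rank 12; reducing to Smith normal form yields diagonal entries (1,1,1,1,1,1,1,1,1,1,1,2).

From H_k ≅ ker(∂_k) / im(∂_{k+1}) we obtain:

  H_0: rank C_0 − rank ∂_1 = 7 − 6 = 1, and the invariant factors of ∂_1 are all 1, so H_0 ≅ Z.
  H_1: rank ker ∂_1 − rank ∂_2 = (18 − 6) − 12 = 0, and ∂_2 has invariant factor 2 > 1, so H_1 ≅ Z_2.
  H_2: rank ker ∂_2 − rank ∂_3 = (12 − 12) − 0 = 0, and there is no ∂_3, so H_2 ≅ 0.

(K is a triangulation of the real projective plane RP^2.)

H_0 ≅ Z,  H_1 ≅ Z_2,  H_2 = 0.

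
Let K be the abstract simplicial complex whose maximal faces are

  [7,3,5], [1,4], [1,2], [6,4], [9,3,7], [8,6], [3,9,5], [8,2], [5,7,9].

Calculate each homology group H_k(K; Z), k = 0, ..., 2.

H_0 ≅ Z^2,  H_1 ≅ Z,  H_2 ≅ Z.

K has 9 vertices, 11 edges, 4 triangles.
rank ∂_0 = 0, rank ∂_1 = 7 ⇒ b_0 = 9 − 0 − 7 = 2; all invariant factors of ∂_1 are 1 so no torsion. So H_0 ≅ Z^2.
rank ∂_1 = 7, rank ∂_2 = 3 ⇒ b_1 = 11 − 7 − 3 = 1; all invariant factors of ∂_2 are 1 so no torsion. So H_1 ≅ Z.
rank ∂_2 = 3, rank ∂_3 = 0 ⇒ b_2 = 4 − 3 − 0 = 1. So H_2 ≅ Z.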